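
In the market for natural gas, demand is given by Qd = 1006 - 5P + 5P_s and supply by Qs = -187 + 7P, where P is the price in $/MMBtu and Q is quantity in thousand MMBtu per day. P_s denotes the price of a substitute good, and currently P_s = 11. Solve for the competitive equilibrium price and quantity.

With P_s = 11, demand is Qd = 1061 - 5P.
Set Qd = Qs: 1061 - 5P = -187 + 7P, so 1248 = 12P and P* = 104.
Substitute back: Q* = 1061 - 5(104) = 541.

P* = 104, Q* = 541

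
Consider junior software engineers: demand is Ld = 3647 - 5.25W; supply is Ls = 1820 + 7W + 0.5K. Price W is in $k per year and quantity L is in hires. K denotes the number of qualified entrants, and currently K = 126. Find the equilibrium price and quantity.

With K = 126, supply is Ls = 1883 + 7W.
At equilibrium Ld = Ls, so 3647 - 5.25W = 1883 + 7W; collecting terms, 1764 = 12.25W and W* = 144.
Substitute back: L* = 3647 - 5.25(144) = 2891.

W* = 144, L* = 2891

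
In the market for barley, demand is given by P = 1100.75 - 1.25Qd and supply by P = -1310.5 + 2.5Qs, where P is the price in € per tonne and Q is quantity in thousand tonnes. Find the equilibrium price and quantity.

P* = 297, Q* = 643

In direct form, Qd = 880.6 - 0.8P and Qs = 524.2 + 0.4P.
The market clears where 880.6 - 0.8P = 524.2 + 0.4P. Rearranging, 1.2P = 356.4, hence P* = 297.
From the demand curve, Q* = 880.6 - 0.8(297) = 643.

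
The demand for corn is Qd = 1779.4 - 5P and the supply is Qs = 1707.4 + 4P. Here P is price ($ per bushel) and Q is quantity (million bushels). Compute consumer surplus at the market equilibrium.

Equating demand and supply, 1779.4 - 5P = 1707.4 + 4P gives 9P = 72, so P* = 8.
From the demand curve, Q* = 1779.4 - 5(8) = 1739.4.
Demand choke price (Qd = 0): P = 1779.4/5 = 355.88. Consumer surplus = ½ × (355.88 - 8) × 1739.4 = 302551.236.

Consumer surplus = 302551.236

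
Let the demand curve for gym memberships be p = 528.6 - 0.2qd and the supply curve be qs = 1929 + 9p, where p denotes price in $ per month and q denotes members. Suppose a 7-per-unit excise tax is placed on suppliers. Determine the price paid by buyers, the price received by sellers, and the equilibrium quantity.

In direct form, qd = 2643 - 5p.
With a tax of 7 on suppliers, they supply based on the net price p_s = p_b - 7, so qs = 1866 + 9p_b.
Market clearing requires 2643 - 5p_b = 1866 + 9p_b; hence 777 = 14p_b and p_b = 55.5.
Then p_s = 55.5 - 7 = 48.5 and q = 2643 - 5(55.5) = 2365.5.

p_b = 55.5, p_s = 48.5, q = 2365.5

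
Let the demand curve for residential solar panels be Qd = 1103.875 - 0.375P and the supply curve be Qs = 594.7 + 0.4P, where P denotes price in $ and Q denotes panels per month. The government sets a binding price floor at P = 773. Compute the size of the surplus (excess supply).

Surplus = 89.9

Evaluating both curves at the floor price 773 gives Qd = 814, Qs = 903.9.
Surplus = Qs - Qd = 903.9 - 814 = 89.9.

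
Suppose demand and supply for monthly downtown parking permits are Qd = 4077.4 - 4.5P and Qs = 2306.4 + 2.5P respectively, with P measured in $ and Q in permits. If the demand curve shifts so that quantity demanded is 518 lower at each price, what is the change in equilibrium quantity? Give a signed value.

At equilibrium Qd = Qs, so 4077.4 - 4.5P = 2306.4 + 2.5P; collecting terms, 1771 = 7P and P* = 253.
Substitute back: Q* = 4077.4 - 4.5(253) = 2938.9.
After the shift, demand is Qd = 3559.4 - 4.5P.
Re-solving, 7P = 1253 gives P = 179 and Q = 2753.9.
ΔQ = 2753.9 - 2938.9 = -185.

ΔQ = -185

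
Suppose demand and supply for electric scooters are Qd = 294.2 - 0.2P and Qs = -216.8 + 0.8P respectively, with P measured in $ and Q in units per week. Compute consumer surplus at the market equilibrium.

Consumer surplus = 92160

At equilibrium Qd = Qs, so 294.2 - 0.2P = -216.8 + 0.8P; collecting terms, 511 = P and P* = 511.
Substitute back: Q* = 294.2 - 0.2(511) = 192.
Demand choke price (Qd = 0): P = 294.2/0.2 = 1471. Consumer surplus = ½ × (1471 - 511) × 192 = 92160.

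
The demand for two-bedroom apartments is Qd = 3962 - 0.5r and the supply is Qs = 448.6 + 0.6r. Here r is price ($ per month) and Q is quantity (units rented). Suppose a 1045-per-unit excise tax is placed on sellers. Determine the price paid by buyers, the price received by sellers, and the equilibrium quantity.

r_b = 3764, r_s = 2719, Q = 2080

The tax drives a wedge r_b - r_s = 1045. Substituting r_s = r_b - 1045 into supply: Qs = -178.4 + 0.6r_b.
Set Qd = Qs: 3962 - 0.5r_b = -178.4 + 0.6r_b, so 4140.4 = 1.1r_b and r_b = 3764.
Then r_s = 3764 - 1045 = 2719 and Q = 3962 - 0.5(3764) = 2080.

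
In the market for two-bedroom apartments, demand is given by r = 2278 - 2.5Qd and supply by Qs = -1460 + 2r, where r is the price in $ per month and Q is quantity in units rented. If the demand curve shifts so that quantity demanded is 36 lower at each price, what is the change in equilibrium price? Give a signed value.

Δr = -15

In direct form, Qd = 911.2 - 0.4r.
At equilibrium Qd = Qs, so 911.2 - 0.4r = -1460 + 2r; collecting terms, 2371.2 = 2.4r and r* = 988.
Substitute back: Q* = 911.2 - 0.4(988) = 516.
After the shift, demand is Qd = 875.2 - 0.4r.
The new intersection has 2335.2 = 2.4r, i.e. r = 973, Q = 486.
Δr = 973 - 988 = -15.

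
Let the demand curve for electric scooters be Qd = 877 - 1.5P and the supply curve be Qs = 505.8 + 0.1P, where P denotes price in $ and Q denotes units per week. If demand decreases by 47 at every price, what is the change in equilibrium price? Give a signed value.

ΔP = -29.375

Equating demand and supply, 877 - 1.5P = 505.8 + 0.1P gives 1.6P = 371.2, so P* = 232.
Plugging P* into demand: Q* = 877 - 1.5(232) = 529.
After the shift, demand is Qd = 830 - 1.5P.
The new intersection has 324.2 = 1.6P, i.e. P = 202.625, Q = 526.0625.
ΔP = 202.625 - 232 = -29.375.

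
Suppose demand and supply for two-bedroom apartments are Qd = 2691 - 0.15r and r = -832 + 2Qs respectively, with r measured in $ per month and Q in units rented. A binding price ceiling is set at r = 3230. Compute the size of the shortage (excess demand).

In direct form, Qs = 416 + 0.5r.
Evaluating both curves at the ceiling price 3230 gives Qd = 2206.5, Qs = 2031.
Shortage = Qd - Qs = 2206.5 - 2031 = 175.5.

Shortage = 175.5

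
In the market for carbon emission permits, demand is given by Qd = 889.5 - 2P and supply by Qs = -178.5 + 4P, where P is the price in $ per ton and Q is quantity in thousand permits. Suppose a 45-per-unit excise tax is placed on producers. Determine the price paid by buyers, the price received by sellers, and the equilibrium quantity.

The tax drives a wedge P_b - P_s = 45. Substituting P_s = P_b - 45 into supply: Qs = -358.5 + 4P_b.
Equate demand and the shifted supply: 889.5 - 2P_b = -358.5 + 4P_b, giving 6P_b = 1248, so P_b = 208.
Then P_s = 208 - 45 = 163 and Q = 889.5 - 2(208) = 473.5.

P_b = 208, P_s = 163, Q = 473.5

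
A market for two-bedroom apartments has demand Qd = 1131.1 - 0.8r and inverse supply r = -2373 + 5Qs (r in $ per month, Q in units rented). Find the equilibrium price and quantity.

r* = 656.5, Q* = 605.9

In direct form, Qs = 474.6 + 0.2r.
The market clears where 1131.1 - 0.8r = 474.6 + 0.2r. Rearranging, r = 656.5, hence r* = 656.5.
Plugging r* into demand: Q* = 1131.1 - 0.8(656.5) = 605.9.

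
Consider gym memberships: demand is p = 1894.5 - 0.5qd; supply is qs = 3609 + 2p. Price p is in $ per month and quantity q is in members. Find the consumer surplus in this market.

Consumer surplus = 3420650.25

Rewriting in direct form: qd = 3789 - 2p.
The market clears where 3789 - 2p = 3609 + 2p. Rearranging, 4p = 180, hence p* = 45.
From the demand curve, q* = 3789 - 2(45) = 3699.
Demand choke price (qd = 0): p = 3789/2 = 1894.5. Consumer surplus = ½ × (1894.5 - 45) × 3699 = 3420650.25.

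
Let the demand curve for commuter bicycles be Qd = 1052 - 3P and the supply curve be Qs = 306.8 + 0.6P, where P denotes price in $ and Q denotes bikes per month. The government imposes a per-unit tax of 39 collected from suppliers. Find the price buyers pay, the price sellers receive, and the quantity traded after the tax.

The tax drives a wedge P_b - P_s = 39. Substituting P_s = P_b - 39 into supply: Qs = 283.4 + 0.6P_b.
Equate demand and the shifted supply: 1052 - 3P_b = 283.4 + 0.6P_b, giving 3.6P_b = 768.6, so P_b = 213.5.
Then P_s = 213.5 - 39 = 174.5 and Q = 1052 - 3(213.5) = 411.5.

P_b = 213.5, P_s = 174.5, Q = 411.5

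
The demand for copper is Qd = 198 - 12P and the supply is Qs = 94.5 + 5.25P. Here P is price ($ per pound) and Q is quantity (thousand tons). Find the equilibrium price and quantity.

Equating demand and supply, 198 - 12P = 94.5 + 5.25P gives 17.25P = 103.5, so P* = 6.
Then Q* = 198 - 12(6) = 126.

P* = 6, Q* = 126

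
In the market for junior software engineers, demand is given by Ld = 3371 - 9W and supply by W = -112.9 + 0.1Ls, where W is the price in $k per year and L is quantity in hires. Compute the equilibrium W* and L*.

W* = 118, L* = 2309

In direct form, Ls = 1129 + 10W.
Set Ld = Ls: 3371 - 9W = 1129 + 10W, so 2242 = 19W and W* = 118.
Then L* = 3371 - 9(118) = 2309.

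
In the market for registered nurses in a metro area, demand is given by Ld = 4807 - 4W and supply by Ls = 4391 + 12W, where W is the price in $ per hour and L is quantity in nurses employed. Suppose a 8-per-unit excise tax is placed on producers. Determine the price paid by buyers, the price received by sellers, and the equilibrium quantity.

W_b = 32, W_s = 24, L = 4679

The tax drives a wedge W_b - W_s = 8. Substituting W_s = W_b - 8 into supply: Ls = 4295 + 12W_b.
Market clearing requires 4807 - 4W_b = 4295 + 12W_b; hence 512 = 16W_b and W_b = 32.
Then W_s = 32 - 8 = 24 and L = 4807 - 4(32) = 4679.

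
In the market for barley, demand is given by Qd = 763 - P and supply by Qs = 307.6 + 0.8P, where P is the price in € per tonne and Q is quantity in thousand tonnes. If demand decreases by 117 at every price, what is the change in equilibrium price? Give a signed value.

ΔP = -65

At equilibrium Qd = Qs, so 763 - P = 307.6 + 0.8P; collecting terms, 455.4 = 1.8P and P* = 253.
Plugging P* into demand: Q* = 763 - 253 = 510.
After the shift, demand is Qd = 646 - P.
New equilibrium: 338.4 = 1.8P, so P = 188 and Q = 458.
ΔP = 188 - 253 = -65.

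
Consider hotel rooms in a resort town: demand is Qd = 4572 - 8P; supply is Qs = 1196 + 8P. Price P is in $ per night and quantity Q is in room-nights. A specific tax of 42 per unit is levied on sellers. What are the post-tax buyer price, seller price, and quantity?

The tax drives a wedge P_b - P_s = 42. Substituting P_s = P_b - 42 into supply: Qs = 860 + 8P_b.
Equate demand and the shifted supply: 4572 - 8P_b = 860 + 8P_b, giving 16P_b = 3712, so P_b = 232.
Then P_s = 232 - 42 = 190 and Q = 4572 - 8(232) = 2716.

P_b = 232, P_s = 190, Q = 2716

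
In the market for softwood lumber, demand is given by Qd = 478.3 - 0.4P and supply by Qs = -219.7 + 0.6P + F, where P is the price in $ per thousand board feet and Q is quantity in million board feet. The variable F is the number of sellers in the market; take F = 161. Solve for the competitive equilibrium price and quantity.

P* = 537, Q* = 263.5

With F = 161, supply is Qs = -58.7 + 0.6P.
At equilibrium Qd = Qs, so 478.3 - 0.4P = -58.7 + 0.6P; collecting terms, 537 = P and P* = 537.
Substitute back: Q* = 478.3 - 0.4(537) = 263.5.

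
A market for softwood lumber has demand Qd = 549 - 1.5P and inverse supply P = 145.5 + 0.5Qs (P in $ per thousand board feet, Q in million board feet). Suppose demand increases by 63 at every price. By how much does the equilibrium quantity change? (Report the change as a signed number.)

ΔQ = 36

Solving each curve for Q: Qs = -291 + 2P.
The market clears where 549 - 1.5P = -291 + 2P. Rearranging, 3.5P = 840, hence P* = 240.
From the demand curve, Q* = 549 - 1.5(240) = 189.
After the shift, demand is Qd = 612 - 1.5P.
New equilibrium: 903 = 3.5P, so P = 258 and Q = 225.
ΔQ = 225 - 189 = 36.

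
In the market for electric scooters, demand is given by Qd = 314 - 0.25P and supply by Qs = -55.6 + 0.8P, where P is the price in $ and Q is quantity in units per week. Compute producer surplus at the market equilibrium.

Producer surplus = 31922.5

Equating demand and supply, 314 - 0.25P = -55.6 + 0.8P gives 1.05P = 369.6, so P* = 352.
Substitute back: Q* = 314 - 0.25(352) = 226.
Supply choke price (Qs = 0): P = 69.5. Producer surplus = ½ × (352 - 69.5) × 226 = 31922.5.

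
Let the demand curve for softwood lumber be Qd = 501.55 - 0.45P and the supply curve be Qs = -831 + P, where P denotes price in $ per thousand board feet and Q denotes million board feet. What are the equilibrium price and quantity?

P* = 919, Q* = 88

Equating demand and supply, 501.55 - 0.45P = -831 + P gives 1.45P = 1332.55, so P* = 919.
Plugging P* into demand: Q* = 501.55 - 0.45(919) = 88.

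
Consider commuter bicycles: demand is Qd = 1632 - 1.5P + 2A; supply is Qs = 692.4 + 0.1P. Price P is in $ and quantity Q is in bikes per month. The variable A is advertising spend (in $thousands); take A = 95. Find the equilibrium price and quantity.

With A = 95, demand is Qd = 1822 - 1.5P.
At equilibrium Qd = Qs, so 1822 - 1.5P = 692.4 + 0.1P; collecting terms, 1129.6 = 1.6P and P* = 706.
Then Q* = 1822 - 1.5(706) = 763.

P* = 706, Q* = 763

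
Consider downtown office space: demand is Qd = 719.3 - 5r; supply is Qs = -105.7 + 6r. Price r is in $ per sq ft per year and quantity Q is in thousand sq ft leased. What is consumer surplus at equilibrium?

Equating demand and supply, 719.3 - 5r = -105.7 + 6r gives 11r = 825, so r* = 75.
Then Q* = 719.3 - 5(75) = 344.3.
Demand choke price (Qd = 0): r = 719.3/5 = 143.86. Consumer surplus = ½ × (143.86 - 75) × 344.3 = 11854.249.

Consumer surplus = 11854.249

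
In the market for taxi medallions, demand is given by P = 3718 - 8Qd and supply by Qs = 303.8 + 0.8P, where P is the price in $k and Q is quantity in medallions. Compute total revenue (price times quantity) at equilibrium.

Rewriting in direct form: Qd = 464.75 - 0.125P.
The market clears where 464.75 - 0.125P = 303.8 + 0.8P. Rearranging, 0.925P = 160.95, hence P* = 174.
Plugging P* into demand: Q* = 464.75 - 0.125(174) = 443.
Total revenue = P* × Q* = 174 × 443 = 77082.

Total revenue = 77082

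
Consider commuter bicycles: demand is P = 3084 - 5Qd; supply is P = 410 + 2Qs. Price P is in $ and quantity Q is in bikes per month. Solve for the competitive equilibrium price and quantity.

In direct form, Qd = 616.8 - 0.2P and Qs = -205 + 0.5P.
Set Qd = Qs: 616.8 - 0.2P = -205 + 0.5P, so 821.8 = 0.7P and P* = 1174.
Substitute back: Q* = 616.8 - 0.2(1174) = 382.

P* = 1174, Q* = 382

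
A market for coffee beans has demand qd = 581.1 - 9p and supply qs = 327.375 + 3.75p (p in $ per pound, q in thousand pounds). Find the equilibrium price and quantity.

At equilibrium qd = qs, so 581.1 - 9p = 327.375 + 3.75p; collecting terms, 253.725 = 12.75p and p* = 19.9.
Plugging p* into demand: q* = 581.1 - 9(19.9) = 402.

p* = 19.9, q* = 402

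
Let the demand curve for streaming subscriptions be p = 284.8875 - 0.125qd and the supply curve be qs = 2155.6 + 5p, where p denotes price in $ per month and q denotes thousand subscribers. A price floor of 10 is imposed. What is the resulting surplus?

Surplus = 6.5

Solving each curve for q: qd = 2279.1 - 8p.
With p fixed at 10, quantity demanded is 2199.1 and quantity supplied is 2205.6.
Surplus = qs - qd = 2205.6 - 2199.1 = 6.5.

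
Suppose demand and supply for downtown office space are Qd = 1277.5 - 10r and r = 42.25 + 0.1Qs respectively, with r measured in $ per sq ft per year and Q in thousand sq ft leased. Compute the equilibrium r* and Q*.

Solving each curve for Q: Qs = -422.5 + 10r.
The market clears where 1277.5 - 10r = -422.5 + 10r. Rearranging, 20r = 1700, hence r* = 85.
From the demand curve, Q* = 1277.5 - 10(85) = 427.5.

r* = 85, Q* = 427.5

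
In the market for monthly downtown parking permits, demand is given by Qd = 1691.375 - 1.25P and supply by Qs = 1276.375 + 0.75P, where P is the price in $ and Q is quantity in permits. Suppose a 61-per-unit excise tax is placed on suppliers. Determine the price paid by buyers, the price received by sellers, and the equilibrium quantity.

Suppliers keep P_s = P_b - 61 per unit, so supply in terms of the buyer price is Qs = 1230.625 + 0.75P_b.
Set Qd = Qs: 1691.375 - 1.25P_b = 1230.625 + 0.75P_b, so 460.75 = 2P_b and P_b = 230.375.
So P_s = 169.375 and the quantity traded is Q = 1691.375 - 1.25(230.375) = 1403.40625.

P_b = 230.375, P_s = 169.375, Q = 1403.40625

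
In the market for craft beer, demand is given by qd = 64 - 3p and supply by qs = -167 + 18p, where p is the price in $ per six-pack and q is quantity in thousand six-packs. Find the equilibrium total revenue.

Total revenue = 341

The market clears where 64 - 3p = -167 + 18p. Rearranging, 21p = 231, hence p* = 11.
Plugging p* into demand: q* = 64 - 3(11) = 31.
Total revenue = p* × q* = 11 × 31 = 341.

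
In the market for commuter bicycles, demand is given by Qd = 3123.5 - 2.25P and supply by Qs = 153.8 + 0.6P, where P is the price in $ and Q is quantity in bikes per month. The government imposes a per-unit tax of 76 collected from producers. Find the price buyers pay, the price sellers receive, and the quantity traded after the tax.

P_b = 1058, P_s = 982, Q = 743

Producers keep P_s = P_b - 76 per unit, so supply in terms of the buyer price is Qs = 108.2 + 0.6P_b.
Set Qd = Qs: 3123.5 - 2.25P_b = 108.2 + 0.6P_b, so 3015.3 = 2.85P_b and P_b = 1058.
Then P_s = 1058 - 76 = 982 and Q = 3123.5 - 2.25(1058) = 743.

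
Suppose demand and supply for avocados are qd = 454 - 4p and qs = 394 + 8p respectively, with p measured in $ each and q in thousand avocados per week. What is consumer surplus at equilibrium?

Equating demand and supply, 454 - 4p = 394 + 8p gives 12p = 60, so p* = 5.
Plugging p* into demand: q* = 454 - 4(5) = 434.
Demand choke price (qd = 0): p = 454/4 = 113.5. Consumer surplus = ½ × (113.5 - 5) × 434 = 23544.5.

Consumer surplus = 23544.5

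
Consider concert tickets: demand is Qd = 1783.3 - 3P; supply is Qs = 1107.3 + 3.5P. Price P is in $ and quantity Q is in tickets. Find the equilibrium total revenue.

Total revenue = 153015.2

Equating demand and supply, 1783.3 - 3P = 1107.3 + 3.5P gives 6.5P = 676, so P* = 104.
Plugging P* into demand: Q* = 1783.3 - 3(104) = 1471.3.
Total revenue = P* × Q* = 104 × 1471.3 = 153015.2.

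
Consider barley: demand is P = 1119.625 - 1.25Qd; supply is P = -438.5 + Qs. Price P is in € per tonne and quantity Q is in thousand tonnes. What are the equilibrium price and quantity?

Inverting to quantity form: Qd = 895.7 - 0.8P and Qs = 438.5 + P.
At equilibrium Qd = Qs, so 895.7 - 0.8P = 438.5 + P; collecting terms, 457.2 = 1.8P and P* = 254.
Plugging P* into demand: Q* = 895.7 - 0.8(254) = 692.5.

P* = 254, Q* = 692.5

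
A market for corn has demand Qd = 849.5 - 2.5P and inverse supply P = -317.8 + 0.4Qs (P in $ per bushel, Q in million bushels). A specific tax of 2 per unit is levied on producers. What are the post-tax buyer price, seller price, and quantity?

Inverting to quantity form: Qs = 794.5 + 2.5P.
The tax drives a wedge P_b - P_s = 2. Substituting P_s = P_b - 2 into supply: Qs = 789.5 + 2.5P_b.
Market clearing requires 849.5 - 2.5P_b = 789.5 + 2.5P_b; hence 60 = 5P_b and P_b = 12.
So P_s = 10 and the quantity traded is Q = 849.5 - 2.5(12) = 819.5.

P_b = 12, P_s = 10, Q = 819.5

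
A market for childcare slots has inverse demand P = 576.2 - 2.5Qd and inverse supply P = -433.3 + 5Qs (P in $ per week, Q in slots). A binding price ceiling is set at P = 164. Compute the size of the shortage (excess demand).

In direct form, Qd = 230.48 - 0.4P and Qs = 86.66 + 0.2P.
With P fixed at 164, quantity demanded is 164.88 and quantity supplied is 119.46.
Shortage = Qd - Qs = 164.88 - 119.46 = 45.42.

Shortage = 45.42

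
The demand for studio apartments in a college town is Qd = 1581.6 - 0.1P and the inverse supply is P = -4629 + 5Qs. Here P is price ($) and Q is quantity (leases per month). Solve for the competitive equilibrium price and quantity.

In direct form, Qs = 925.8 + 0.2P.
At equilibrium Qd = Qs, so 1581.6 - 0.1P = 925.8 + 0.2P; collecting terms, 655.8 = 0.3P and P* = 2186.
From the demand curve, Q* = 1581.6 - 0.1(2186) = 1363.

P* = 2186, Q* = 1363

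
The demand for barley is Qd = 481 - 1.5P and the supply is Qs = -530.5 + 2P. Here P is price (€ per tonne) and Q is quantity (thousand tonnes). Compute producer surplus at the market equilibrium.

Producer surplus = 564.0625

Set Qd = Qs: 481 - 1.5P = -530.5 + 2P, so 1011.5 = 3.5P and P* = 289.
Plugging P* into demand: Q* = 481 - 1.5(289) = 47.5.
Supply choke price (Qs = 0): P = 265.25. Producer surplus = ½ × (289 - 265.25) × 47.5 = 564.0625.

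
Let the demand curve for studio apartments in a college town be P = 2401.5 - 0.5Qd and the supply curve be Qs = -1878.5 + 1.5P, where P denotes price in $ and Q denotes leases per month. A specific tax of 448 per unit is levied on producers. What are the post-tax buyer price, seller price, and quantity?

Rewriting in direct form: Qd = 4803 - 2P.
With a tax of 448 on producers, they supply based on the net price P_s = P_b - 448, so Qs = -2550.5 + 1.5P_b.
Set Qd = Qs: 4803 - 2P_b = -2550.5 + 1.5P_b, so 7353.5 = 3.5P_b and P_b = 2101.
So P_s = 1653 and the quantity traded is Q = 4803 - 2(2101) = 601.

P_b = 2101, P_s = 1653, Q = 601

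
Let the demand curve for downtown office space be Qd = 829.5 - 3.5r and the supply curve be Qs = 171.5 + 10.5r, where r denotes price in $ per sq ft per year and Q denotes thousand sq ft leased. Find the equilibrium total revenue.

Equating demand and supply, 829.5 - 3.5r = 171.5 + 10.5r gives 14r = 658, so r* = 47.
Substitute back: Q* = 829.5 - 3.5(47) = 665.
Total revenue = r* × Q* = 47 × 665 = 31255.

Total revenue = 31255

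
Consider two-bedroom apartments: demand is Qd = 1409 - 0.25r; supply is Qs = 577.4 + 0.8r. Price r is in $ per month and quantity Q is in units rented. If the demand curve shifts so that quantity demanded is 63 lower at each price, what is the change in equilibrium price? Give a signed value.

Δr = -60

Equating demand and supply, 1409 - 0.25r = 577.4 + 0.8r gives 1.05r = 831.6, so r* = 792.
From the demand curve, Q* = 1409 - 0.25(792) = 1211.
After the shift, demand is Qd = 1346 - 0.25r.
Re-solving, 1.05r = 768.6 gives r = 732 and Q = 1163.
Δr = 732 - 792 = -60.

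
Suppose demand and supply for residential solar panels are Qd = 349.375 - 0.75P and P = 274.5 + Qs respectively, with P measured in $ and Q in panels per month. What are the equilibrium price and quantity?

P* = 356.5, Q* = 82

In direct form, Qs = -274.5 + P.
At equilibrium Qd = Qs, so 349.375 - 0.75P = -274.5 + P; collecting terms, 623.875 = 1.75P and P* = 356.5.
Plugging P* into demand: Q* = 349.375 - 0.75(356.5) = 82.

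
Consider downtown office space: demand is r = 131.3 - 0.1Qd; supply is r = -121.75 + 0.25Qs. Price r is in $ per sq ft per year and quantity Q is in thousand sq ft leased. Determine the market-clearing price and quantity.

r* = 59, Q* = 723

Rewriting in direct form: Qd = 1313 - 10r and Qs = 487 + 4r.
Equating demand and supply, 1313 - 10r = 487 + 4r gives 14r = 826, so r* = 59.
Then Q* = 1313 - 10(59) = 723.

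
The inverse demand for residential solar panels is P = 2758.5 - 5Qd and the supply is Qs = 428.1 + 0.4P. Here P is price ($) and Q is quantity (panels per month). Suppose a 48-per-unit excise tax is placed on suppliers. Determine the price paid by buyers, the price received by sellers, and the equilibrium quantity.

P_b = 238, P_s = 190, Q = 504.1

Inverting to quantity form: Qd = 551.7 - 0.2P.
With a tax of 48 on suppliers, they supply based on the net price P_s = P_b - 48, so Qs = 408.9 + 0.4P_b.
Equate demand and the shifted supply: 551.7 - 0.2P_b = 408.9 + 0.4P_b, giving 0.6P_b = 142.8, so P_b = 238.
So P_s = 190 and the quantity traded is Q = 551.7 - 0.2(238) = 504.1.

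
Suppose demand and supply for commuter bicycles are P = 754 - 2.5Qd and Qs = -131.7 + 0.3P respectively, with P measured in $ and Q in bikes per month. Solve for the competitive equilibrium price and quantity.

Solving each curve for Q: Qd = 301.6 - 0.4P.
Equating demand and supply, 301.6 - 0.4P = -131.7 + 0.3P gives 0.7P = 433.3, so P* = 619.
Plugging P* into demand: Q* = 301.6 - 0.4(619) = 54.

P* = 619, Q* = 54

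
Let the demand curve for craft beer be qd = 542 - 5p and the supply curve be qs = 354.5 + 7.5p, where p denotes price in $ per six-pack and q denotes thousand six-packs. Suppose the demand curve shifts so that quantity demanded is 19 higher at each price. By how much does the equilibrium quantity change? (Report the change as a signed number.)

Δq = 11.4

Equating demand and supply, 542 - 5p = 354.5 + 7.5p gives 12.5p = 187.5, so p* = 15.
Plugging p* into demand: q* = 542 - 5(15) = 467.
After the shift, demand is qd = 561 - 5p.
The new intersection has 206.5 = 12.5p, i.e. p = 16.52, q = 478.4.
Δq = 478.4 - 467 = 11.4.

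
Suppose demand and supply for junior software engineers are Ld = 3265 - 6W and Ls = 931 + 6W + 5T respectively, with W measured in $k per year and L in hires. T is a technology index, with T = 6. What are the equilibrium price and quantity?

With T = 6, supply is Ls = 961 + 6W.
At equilibrium Ld = Ls, so 3265 - 6W = 961 + 6W; collecting terms, 2304 = 12W and W* = 192.
From the demand curve, L* = 3265 - 6(192) = 2113.

W* = 192, L* = 2113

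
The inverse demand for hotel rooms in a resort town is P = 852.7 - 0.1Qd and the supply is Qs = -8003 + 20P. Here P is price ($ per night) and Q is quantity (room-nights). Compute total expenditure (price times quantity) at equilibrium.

Solving each curve for Q: Qd = 8527 - 10P.
Equating demand and supply, 8527 - 10P = -8003 + 20P gives 30P = 16530, so P* = 551.
From the demand curve, Q* = 8527 - 10(551) = 3017.
Total expenditure = P* × Q* = 551 × 3017 = 1662367.

Total expenditure = 1662367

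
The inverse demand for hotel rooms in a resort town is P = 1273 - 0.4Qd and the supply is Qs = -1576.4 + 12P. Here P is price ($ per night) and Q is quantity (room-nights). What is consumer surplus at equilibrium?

Consumer surplus = 1115808.8

In direct form, Qd = 3182.5 - 2.5P.
Equating demand and supply, 3182.5 - 2.5P = -1576.4 + 12P gives 14.5P = 4758.9, so P* = 328.2.
Plugging P* into demand: Q* = 3182.5 - 2.5(328.2) = 2362.
Demand choke price (Qd = 0): P = 3182.5/2.5 = 1273. Consumer surplus = ½ × (1273 - 328.2) × 2362 = 1115808.8.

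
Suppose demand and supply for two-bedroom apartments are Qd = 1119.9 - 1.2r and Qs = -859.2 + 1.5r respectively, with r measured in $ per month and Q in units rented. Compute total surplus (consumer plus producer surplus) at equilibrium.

Set Qd = Qs: 1119.9 - 1.2r = -859.2 + 1.5r, so 1979.1 = 2.7r and r* = 733.
Plugging r* into demand: Q* = 1119.9 - 1.2(733) = 240.3.
Demand choke price = 933.25; supply choke price = 572.8. CS = ½(933.25 - 733)(240.3) = 24060.0375; PS = ½(733 - 572.8)(240.3) = 19248.03. Total surplus = 43308.0675.

Total surplus = 43308.0675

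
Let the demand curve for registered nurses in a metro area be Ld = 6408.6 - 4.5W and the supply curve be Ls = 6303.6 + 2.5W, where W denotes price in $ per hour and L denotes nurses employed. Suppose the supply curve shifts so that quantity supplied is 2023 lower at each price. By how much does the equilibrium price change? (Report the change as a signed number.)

The market clears where 6408.6 - 4.5W = 6303.6 + 2.5W. Rearranging, 7W = 105, hence W* = 15.
Then L* = 6408.6 - 4.5(15) = 6341.1.
After the shift, supply is Ls = 4280.6 + 2.5W.
New equilibrium: 2128 = 7W, so W = 304 and L = 5040.6.
ΔW = 304 - 15 = 289.

ΔW = 289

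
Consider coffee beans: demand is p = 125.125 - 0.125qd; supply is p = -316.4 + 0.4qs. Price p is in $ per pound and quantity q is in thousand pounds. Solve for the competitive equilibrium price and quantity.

p* = 20, q* = 841

Rewriting in direct form: qd = 1001 - 8p and qs = 791 + 2.5p.
At equilibrium qd = qs, so 1001 - 8p = 791 + 2.5p; collecting terms, 210 = 10.5p and p* = 20.
Substitute back: q* = 1001 - 8(20) = 841.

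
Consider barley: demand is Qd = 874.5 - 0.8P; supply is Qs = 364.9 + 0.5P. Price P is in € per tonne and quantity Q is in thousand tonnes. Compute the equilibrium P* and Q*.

At equilibrium Qd = Qs, so 874.5 - 0.8P = 364.9 + 0.5P; collecting terms, 509.6 = 1.3P and P* = 392.
Plugging P* into demand: Q* = 874.5 - 0.8(392) = 560.9.

P* = 392, Q* = 560.9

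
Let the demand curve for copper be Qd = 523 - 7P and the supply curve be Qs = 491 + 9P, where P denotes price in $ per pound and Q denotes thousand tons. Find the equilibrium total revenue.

Set Qd = Qs: 523 - 7P = 491 + 9P, so 32 = 16P and P* = 2.
Then Q* = 523 - 7(2) = 509.
Total revenue = P* × Q* = 2 × 509 = 1018.

Total revenue = 1018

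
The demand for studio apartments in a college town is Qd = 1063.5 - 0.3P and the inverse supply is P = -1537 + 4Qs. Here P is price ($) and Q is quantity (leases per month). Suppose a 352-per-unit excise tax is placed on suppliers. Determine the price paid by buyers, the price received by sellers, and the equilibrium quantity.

Rewriting in direct form: Qs = 384.25 + 0.25P.
The tax drives a wedge P_b - P_s = 352. Substituting P_s = P_b - 352 into supply: Qs = 296.25 + 0.25P_b.
Market clearing requires 1063.5 - 0.3P_b = 296.25 + 0.25P_b; hence 767.25 = 0.55P_b and P_b = 1395.
Then P_s = 1395 - 352 = 1043 and Q = 1063.5 - 0.3(1395) = 645.

P_b = 1395, P_s = 1043, Q = 645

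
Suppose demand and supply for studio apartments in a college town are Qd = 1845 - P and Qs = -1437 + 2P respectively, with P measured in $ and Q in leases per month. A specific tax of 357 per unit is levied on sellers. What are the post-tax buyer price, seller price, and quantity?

The tax drives a wedge P_b - P_s = 357. Substituting P_s = P_b - 357 into supply: Qs = -2151 + 2P_b.
Set Qd = Qs: 1845 - P_b = -2151 + 2P_b, so 3996 = 3P_b and P_b = 1332.
So P_s = 975 and the quantity traded is Q = 1845 - 1332 = 513.

P_b = 1332, P_s = 975, Q = 513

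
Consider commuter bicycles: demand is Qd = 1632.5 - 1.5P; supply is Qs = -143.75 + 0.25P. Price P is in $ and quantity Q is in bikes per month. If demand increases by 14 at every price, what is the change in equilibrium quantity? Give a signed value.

The market clears where 1632.5 - 1.5P = -143.75 + 0.25P. Rearranging, 1.75P = 1776.25, hence P* = 1015.
Then Q* = 1632.5 - 1.5(1015) = 110.
After the shift, demand is Qd = 1646.5 - 1.5P.
New equilibrium: 1790.25 = 1.75P, so P = 1023 and Q = 112.
ΔQ = 112 - 110 = 2.

ΔQ = 2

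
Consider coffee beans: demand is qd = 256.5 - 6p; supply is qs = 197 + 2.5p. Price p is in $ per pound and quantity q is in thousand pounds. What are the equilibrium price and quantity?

p* = 7, q* = 214.5

Set qd = qs: 256.5 - 6p = 197 + 2.5p, so 59.5 = 8.5p and p* = 7.
Substitute back: q* = 256.5 - 6(7) = 214.5.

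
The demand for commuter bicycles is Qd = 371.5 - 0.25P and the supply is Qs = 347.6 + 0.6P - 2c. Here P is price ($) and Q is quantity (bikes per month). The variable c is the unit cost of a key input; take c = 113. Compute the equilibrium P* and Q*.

With c = 113, supply is Qs = 121.6 + 0.6P.
Equating demand and supply, 371.5 - 0.25P = 121.6 + 0.6P gives 0.85P = 249.9, so P* = 294.
Plugging P* into demand: Q* = 371.5 - 0.25(294) = 298.

P* = 294, Q* = 298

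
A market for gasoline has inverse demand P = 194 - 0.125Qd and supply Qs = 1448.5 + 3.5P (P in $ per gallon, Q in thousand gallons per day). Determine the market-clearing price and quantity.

In direct form, Qd = 1552 - 8P.
Set Qd = Qs: 1552 - 8P = 1448.5 + 3.5P, so 103.5 = 11.5P and P* = 9.
Then Q* = 1552 - 8(9) = 1480.

P* = 9, Q* = 1480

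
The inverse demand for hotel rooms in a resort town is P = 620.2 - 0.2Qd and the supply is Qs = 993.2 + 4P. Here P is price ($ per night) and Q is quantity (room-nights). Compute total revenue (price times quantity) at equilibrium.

Total revenue = 452006

Inverting to quantity form: Qd = 3101 - 5P.
Equating demand and supply, 3101 - 5P = 993.2 + 4P gives 9P = 2107.8, so P* = 234.2.
Then Q* = 3101 - 5(234.2) = 1930.
Total revenue = P* × Q* = 234.2 × 1930 = 452006.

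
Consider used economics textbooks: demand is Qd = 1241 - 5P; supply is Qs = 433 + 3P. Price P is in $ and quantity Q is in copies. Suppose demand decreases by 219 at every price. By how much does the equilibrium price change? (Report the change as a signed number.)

The market clears where 1241 - 5P = 433 + 3P. Rearranging, 8P = 808, hence P* = 101.
From the demand curve, Q* = 1241 - 5(101) = 736.
After the shift, demand is Qd = 1022 - 5P.
The new intersection has 589 = 8P, i.e. P = 73.625, Q = 653.875.
ΔP = 73.625 - 101 = -27.375.

ΔP = -27.375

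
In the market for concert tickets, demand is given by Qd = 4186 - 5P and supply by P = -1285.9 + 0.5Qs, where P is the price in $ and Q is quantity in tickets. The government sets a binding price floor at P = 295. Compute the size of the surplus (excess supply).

Rewriting in direct form: Qs = 2571.8 + 2P.
At P = 295: Qd = 2711 and Qs = 3161.8.
Surplus = Qs - Qd = 3161.8 - 2711 = 450.8.

Surplus = 450.8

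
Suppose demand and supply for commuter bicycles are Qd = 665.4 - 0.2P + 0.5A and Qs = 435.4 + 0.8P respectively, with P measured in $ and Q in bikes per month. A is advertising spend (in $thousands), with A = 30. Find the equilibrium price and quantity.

P* = 245, Q* = 631.4

With A = 30, demand is Qd = 680.4 - 0.2P.
Set Qd = Qs: 680.4 - 0.2P = 435.4 + 0.8P, so 245 = P and P* = 245.
From the demand curve, Q* = 680.4 - 0.2(245) = 631.4.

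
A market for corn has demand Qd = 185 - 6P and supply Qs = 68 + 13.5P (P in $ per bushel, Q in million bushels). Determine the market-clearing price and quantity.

Set Qd = Qs: 185 - 6P = 68 + 13.5P, so 117 = 19.5P and P* = 6.
Plugging P* into demand: Q* = 185 - 6(6) = 149.

P* = 6, Q* = 149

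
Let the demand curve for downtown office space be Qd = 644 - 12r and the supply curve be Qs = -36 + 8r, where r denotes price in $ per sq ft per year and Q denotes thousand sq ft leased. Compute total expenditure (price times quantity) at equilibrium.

At equilibrium Qd = Qs, so 644 - 12r = -36 + 8r; collecting terms, 680 = 20r and r* = 34.
From the demand curve, Q* = 644 - 12(34) = 236.
Total expenditure = r* × Q* = 34 × 236 = 8024.

Total expenditure = 8024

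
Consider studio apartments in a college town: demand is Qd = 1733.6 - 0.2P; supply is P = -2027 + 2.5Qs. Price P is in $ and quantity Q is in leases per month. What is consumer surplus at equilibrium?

Inverting to quantity form: Qs = 810.8 + 0.4P.
Set Qd = Qs: 1733.6 - 0.2P = 810.8 + 0.4P, so 922.8 = 0.6P and P* = 1538.
Substitute back: Q* = 1733.6 - 0.2(1538) = 1426.
Demand choke price (Qd = 0): P = 1733.6/0.2 = 8668. Consumer surplus = ½ × (8668 - 1538) × 1426 = 5083690.

Consumer surplus = 5083690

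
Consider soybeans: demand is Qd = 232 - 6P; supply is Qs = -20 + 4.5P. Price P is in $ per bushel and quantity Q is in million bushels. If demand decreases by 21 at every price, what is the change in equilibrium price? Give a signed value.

ΔP = -2

The market clears where 232 - 6P = -20 + 4.5P. Rearranging, 10.5P = 252, hence P* = 24.
Then Q* = 232 - 6(24) = 88.
After the shift, demand is Qd = 211 - 6P.
New equilibrium: 231 = 10.5P, so P = 22 and Q = 79.
ΔP = 22 - 24 = -2.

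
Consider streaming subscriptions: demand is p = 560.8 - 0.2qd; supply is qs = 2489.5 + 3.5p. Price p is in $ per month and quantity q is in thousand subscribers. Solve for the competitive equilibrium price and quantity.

Solving each curve for q: qd = 2804 - 5p.
Set qd = qs: 2804 - 5p = 2489.5 + 3.5p, so 314.5 = 8.5p and p* = 37.
Substitute back: q* = 2804 - 5(37) = 2619.

p* = 37, q* = 2619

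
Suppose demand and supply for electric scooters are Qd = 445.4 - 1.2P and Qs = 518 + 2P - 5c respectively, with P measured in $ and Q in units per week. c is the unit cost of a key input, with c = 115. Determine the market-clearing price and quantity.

P* = 157, Q* = 257

With c = 115, supply is Qs = -57 + 2P.
At equilibrium Qd = Qs, so 445.4 - 1.2P = -57 + 2P; collecting terms, 502.4 = 3.2P and P* = 157.
Substitute back: Q* = 445.4 - 1.2(157) = 257.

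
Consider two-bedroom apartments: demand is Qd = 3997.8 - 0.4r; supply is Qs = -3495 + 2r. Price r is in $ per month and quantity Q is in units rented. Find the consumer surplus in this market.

Consumer surplus = 9446251.25

The market clears where 3997.8 - 0.4r = -3495 + 2r. Rearranging, 2.4r = 7492.8, hence r* = 3122.
Substitute back: Q* = 3997.8 - 0.4(3122) = 2749.
Demand choke price (Qd = 0): r = 3997.8/0.4 = 9994.5. Consumer surplus = ½ × (9994.5 - 3122) × 2749 = 9446251.25.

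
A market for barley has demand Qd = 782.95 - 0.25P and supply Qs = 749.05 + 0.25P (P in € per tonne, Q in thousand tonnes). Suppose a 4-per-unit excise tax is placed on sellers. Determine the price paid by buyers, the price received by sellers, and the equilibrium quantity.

With a tax of 4 on sellers, they supply based on the net price P_s = P_b - 4, so Qs = 748.05 + 0.25P_b.
Set Qd = Qs: 782.95 - 0.25P_b = 748.05 + 0.25P_b, so 34.9 = 0.5P_b and P_b = 69.8.
Then P_s = 69.8 - 4 = 65.8 and Q = 782.95 - 0.25(69.8) = 765.5.

P_b = 69.8, P_s = 65.8, Q = 765.5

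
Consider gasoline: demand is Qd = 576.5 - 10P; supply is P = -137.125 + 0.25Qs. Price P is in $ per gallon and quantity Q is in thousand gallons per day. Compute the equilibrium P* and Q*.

Solving each curve for Q: Qs = 548.5 + 4P.
Set Qd = Qs: 576.5 - 10P = 548.5 + 4P, so 28 = 14P and P* = 2.
From the demand curve, Q* = 576.5 - 10(2) = 556.5.

P* = 2, Q* = 556.5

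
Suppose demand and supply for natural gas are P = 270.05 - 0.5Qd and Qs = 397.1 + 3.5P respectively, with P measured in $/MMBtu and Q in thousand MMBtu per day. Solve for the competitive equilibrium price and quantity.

P* = 26, Q* = 488.1

Inverting to quantity form: Qd = 540.1 - 2P.
The market clears where 540.1 - 2P = 397.1 + 3.5P. Rearranging, 5.5P = 143, hence P* = 26.
From the demand curve, Q* = 540.1 - 2(26) = 488.1.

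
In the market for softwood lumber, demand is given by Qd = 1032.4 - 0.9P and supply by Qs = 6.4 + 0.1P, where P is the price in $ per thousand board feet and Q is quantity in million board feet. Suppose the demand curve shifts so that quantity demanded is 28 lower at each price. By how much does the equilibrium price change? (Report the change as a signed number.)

ΔP = -28

Set Qd = Qs: 1032.4 - 0.9P = 6.4 + 0.1P, so 1026 = P and P* = 1026.
Plugging P* into demand: Q* = 1032.4 - 0.9(1026) = 109.
After the shift, demand is Qd = 1004.4 - 0.9P.
The new intersection has 998 = P, i.e. P = 998, Q = 106.2.
ΔP = 998 - 1026 = -28.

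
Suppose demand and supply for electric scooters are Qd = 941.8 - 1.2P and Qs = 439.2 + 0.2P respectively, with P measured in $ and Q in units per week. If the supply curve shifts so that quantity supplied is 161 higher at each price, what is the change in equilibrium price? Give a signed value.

Equating demand and supply, 941.8 - 1.2P = 439.2 + 0.2P gives 1.4P = 502.6, so P* = 359.
Substitute back: Q* = 941.8 - 1.2(359) = 511.
After the shift, supply is Qs = 600.2 + 0.2P.
New equilibrium: 341.6 = 1.4P, so P = 244 and Q = 649.
ΔP = 244 - 359 = -115.

ΔP = -115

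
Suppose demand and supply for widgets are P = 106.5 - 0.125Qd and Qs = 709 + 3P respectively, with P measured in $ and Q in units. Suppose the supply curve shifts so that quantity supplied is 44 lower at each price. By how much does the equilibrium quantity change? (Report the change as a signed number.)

ΔQ = -32

In direct form, Qd = 852 - 8P.
The market clears where 852 - 8P = 709 + 3P. Rearranging, 11P = 143, hence P* = 13.
Plugging P* into demand: Q* = 852 - 8(13) = 748.
After the shift, supply is Qs = 665 + 3P.
The new intersection has 187 = 11P, i.e. P = 17, Q = 716.
ΔQ = 716 - 748 = -32.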